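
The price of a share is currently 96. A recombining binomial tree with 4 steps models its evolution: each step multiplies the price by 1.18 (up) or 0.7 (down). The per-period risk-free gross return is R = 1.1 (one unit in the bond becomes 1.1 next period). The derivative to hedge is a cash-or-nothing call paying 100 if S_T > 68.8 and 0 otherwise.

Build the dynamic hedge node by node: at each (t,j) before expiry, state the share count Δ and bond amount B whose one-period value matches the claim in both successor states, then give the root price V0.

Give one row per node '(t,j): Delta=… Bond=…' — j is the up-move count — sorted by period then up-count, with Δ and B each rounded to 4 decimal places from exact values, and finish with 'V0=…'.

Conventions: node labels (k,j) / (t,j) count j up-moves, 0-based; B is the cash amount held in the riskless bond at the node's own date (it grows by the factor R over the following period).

No-arbitrage ⇒ martingale measure with p* = (R−d)/(u−d) = 0.8333.
Expiry values: V(4,0)=0.0000, V(4,1)=0.0000, V(4,2)=0.0000, V(4,3)=100.0000, V(4,4)=100.0000
(3,0): S=32.9280. Δ = (V_up−V_dn)/(S_up−S_dn) = (0.0000−0.0000)/(38.8550−23.0496) = 0.0000. V = [p*·0.0000 + (1−p*)·0.0000]/1.1 = 0.0000. B = V − Δ·S = 0.0000.
(3,1): S=55.5072. Δ = (V_up−V_dn)/(S_up−S_dn) = (0.0000−0.0000)/(65.4985−38.8550) = 0.0000. V = [p*·0.0000 + (1−p*)·0.0000]/1.1 = 0.0000. B = V − Δ·S = 0.0000.
(3,2): S=93.5693. Δ = (V_up−V_dn)/(S_up−S_dn) = (100.0000−0.0000)/(110.4118−65.4985) = 2.2265. V = [p*·100.0000 + (1−p*)·0.0000]/1.1 = 75.7576. B = V − Δ·S = -132.5758.
(3,3): S=157.7311. Δ = (V_up−V_dn)/(S_up−S_dn) = (100.0000−100.0000)/(186.1227−110.4118) = 0.0000. V = [p*·100.0000 + (1−p*)·100.0000]/1.1 = 90.9091. B = V − Δ·S = 90.9091.
(2,0): S=47.0400. Δ = (V_up−V_dn)/(S_up−S_dn) = (0.0000−0.0000)/(55.5072−32.9280) = 0.0000. V = [p*·0.0000 + (1−p*)·0.0000]/1.1 = 0.0000. B = V − Δ·S = 0.0000.
(2,1): S=79.2960. Δ = (V_up−V_dn)/(S_up−S_dn) = (75.7576−0.0000)/(93.5693−55.5072) = 1.9904. V = [p*·75.7576 + (1−p*)·0.0000]/1.1 = 57.3921. B = V − Δ·S = -100.4362.
(2,2): S=133.6704. Δ = (V_up−V_dn)/(S_up−S_dn) = (90.9091−75.7576)/(157.7311−93.5693) = 0.2361. V = [p*·90.9091 + (1−p*)·75.7576]/1.1 = 80.3489. B = V − Δ·S = 48.7833.
(1,0): S=67.2000. Δ = (V_up−V_dn)/(S_up−S_dn) = (57.3921−0.0000)/(79.2960−47.0400) = 1.7793. V = [p*·57.3921 + (1−p*)·0.0000]/1.1 = 43.4789. B = V − Δ·S = -76.0880.
(1,1): S=113.2800. Δ = (V_up−V_dn)/(S_up−S_dn) = (80.3489−57.3921)/(133.6704−79.2960) = 0.4222. V = [p*·80.3489 + (1−p*)·57.3921]/1.1 = 69.5662. B = V − Δ·S = 21.7394.
(0,0): S=96.0000. Δ = (V_up−V_dn)/(S_up−S_dn) = (69.5662−43.4789)/(113.2800−67.2000) = 0.5661. V = [p*·69.5662 + (1−p*)·43.4789]/1.1 = 59.2894. B = V − Δ·S = 4.9408.
Verification: the root portfolio costs Δ(0,0)·S0 + B(0,0) = 59.2894, matching V0.

(0,0): Delta=0.5661 Bond=4.9408
(1,0): Delta=1.7793 Bond=-76.0880
(1,1): Delta=0.4222 Bond=21.7394
(2,0): Delta=0.0000 Bond=0.0000
(2,1): Delta=1.9904 Bond=-100.4362
(2,2): Delta=0.2361 Bond=48.7833
(3,0): Delta=0.0000 Bond=0.0000
(3,1): Delta=0.0000 Bond=0.0000
(3,2): Delta=2.2265 Bond=-132.5758
(3,3): Delta=0.0000 Bond=90.9091
V0=59.2894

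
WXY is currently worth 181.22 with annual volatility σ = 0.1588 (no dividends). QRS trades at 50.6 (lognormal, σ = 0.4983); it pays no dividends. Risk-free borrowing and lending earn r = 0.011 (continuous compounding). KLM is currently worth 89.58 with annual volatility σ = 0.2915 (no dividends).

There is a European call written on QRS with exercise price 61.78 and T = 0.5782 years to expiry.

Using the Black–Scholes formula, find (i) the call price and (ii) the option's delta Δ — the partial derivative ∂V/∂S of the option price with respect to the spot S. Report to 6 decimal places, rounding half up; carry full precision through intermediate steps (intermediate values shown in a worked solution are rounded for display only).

σ√T = 0.4983·√0.5782 = 0.378905
d₁ = (ln(S/K) + (r+σ²/2)T) / (σ√T) = (ln(50.6/61.78) + (0.011+0.4983²/2)·0.5782) / 0.378905 = (-0.199628 + 0.078145) / 0.378905 = -0.320618
d₂ = d₁ − σ√T = -0.320618 − 0.378905 = -0.699522
e^{−rT} = 0.993660
N(d₁) = 0.374250,  N(d₂) = 0.242113
Call price V = S·N(d₁) − K·e^{−rT}·N(d₂) = 18.937053 − 14.862898 = 4.074155
Δ = N(d₁) = 0.374250

price = 4.074155
Δ = 0.374250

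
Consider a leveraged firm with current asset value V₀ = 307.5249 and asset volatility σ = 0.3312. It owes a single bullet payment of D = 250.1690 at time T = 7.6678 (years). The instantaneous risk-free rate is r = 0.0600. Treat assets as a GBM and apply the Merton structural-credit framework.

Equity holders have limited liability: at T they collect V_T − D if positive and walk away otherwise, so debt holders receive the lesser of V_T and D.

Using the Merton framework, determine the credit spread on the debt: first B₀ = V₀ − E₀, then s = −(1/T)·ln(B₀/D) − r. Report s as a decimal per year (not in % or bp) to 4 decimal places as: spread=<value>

spread=0.0235

Work the structural quantities from V₀ = 307.5249 against face 250.1690:
d₁ = [ln(V₀/D) + (r + σ²/2)T] / (σ√T)
   = [ln(307.5249/250.1690) + (0.0600 + 0.5·0.3312²)·7.6678] / (0.3312·√7.6678)
   = [0.206419 + 0.880622] / 0.917119 = 1.185278
d₂ = d₁ − σ√T = 1.185278 − 0.917119 = 0.268159
N(d₁) = 0.882046,  N(d₂) = 0.605712,  e^(−rT) = 0.631241
E₀ = V₀·N(d₁) − D·e^(−rT)·N(d₂)
   = 307.5249·0.882046 − 250.1690·0.631241·0.605712 = 175.599117
B₀ = V₀ − E₀ = 307.5249 − 175.599117 = 131.925783
spread = −(1/T)·ln(B₀/D) − r = −(1/7.6678)·ln(131.925783/250.1690) − 0.0600 = 0.02345251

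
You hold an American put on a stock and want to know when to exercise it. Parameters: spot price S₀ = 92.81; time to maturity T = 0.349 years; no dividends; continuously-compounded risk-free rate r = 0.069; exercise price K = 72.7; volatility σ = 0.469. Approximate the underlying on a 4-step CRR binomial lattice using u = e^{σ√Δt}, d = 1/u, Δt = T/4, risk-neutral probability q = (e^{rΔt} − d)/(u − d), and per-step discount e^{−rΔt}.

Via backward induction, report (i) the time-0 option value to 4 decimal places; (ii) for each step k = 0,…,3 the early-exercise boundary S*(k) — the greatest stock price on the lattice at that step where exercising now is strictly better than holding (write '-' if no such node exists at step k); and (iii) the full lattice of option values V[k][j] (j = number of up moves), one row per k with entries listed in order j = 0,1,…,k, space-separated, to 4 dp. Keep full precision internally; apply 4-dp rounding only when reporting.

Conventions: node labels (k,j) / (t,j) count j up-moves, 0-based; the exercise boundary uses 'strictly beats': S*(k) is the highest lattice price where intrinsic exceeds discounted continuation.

Δt=0.08725, u=1.14859, d=0.87063, q=0.48715, disc=e^(-rΔt)=0.99400
k=4 terminal: V=max(K-S,0) → 19.3742 2.3497 0.0000 0.0000 0.0000
k=3: j=0 S=61.2493 intr=11.4507 cont=11.0143 V=11.4507[EX]; j=1 S=80.8035 intr=0.0000 cont=1.1978 V=1.1978[hold]; j=2 S=106.6005 intr=0.0000 cont=0.0000 V=0.0000[hold]; j=3 S=140.6333 intr=0.0000 cont=0.0000 V=0.0000[hold]  S*(3)=61.2493
k=2: j=0 S=70.3503 intr=2.3497 cont=6.4173 V=6.4173[hold]; j=1 S=92.8100 intr=0.0000 cont=0.6106 V=0.6106[hold]; j=2 S=122.4401 intr=0.0000 cont=0.0000 V=0.0000[hold]  S*(2)=-
k=1: j=0 S=80.8035 intr=0.0000 cont=3.5670 V=3.5670[hold]; j=1 S=106.6005 intr=0.0000 cont=0.3113 V=0.3113[hold]  S*(1)=-
k=0: j=0 S=92.8100 intr=0.0000 cont=1.9691 V=1.9691[hold]  S*(0)=-

price = 1.9691
boundary = - - - 61.2493
tree:
1.9691
3.5670 0.3113
6.4173 0.6106 0.0000
11.4507 1.1978 0.0000 0.0000
19.3742 2.3497 0.0000 0.0000 0.0000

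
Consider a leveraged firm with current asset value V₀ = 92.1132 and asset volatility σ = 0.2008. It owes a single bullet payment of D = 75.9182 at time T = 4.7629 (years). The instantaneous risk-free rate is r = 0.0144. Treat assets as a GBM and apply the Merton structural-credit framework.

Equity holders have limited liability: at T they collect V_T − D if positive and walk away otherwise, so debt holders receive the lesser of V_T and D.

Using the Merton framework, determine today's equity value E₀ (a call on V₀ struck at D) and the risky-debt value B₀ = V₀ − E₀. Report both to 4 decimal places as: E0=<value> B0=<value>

E0=27.1454 B0=64.9678

Apply the equity-as-call identities (strike 75.9182, horizon 4.7629 years):
d₁ = [ln(V₀/D) + (r + σ²/2)T] / (σ√T)
   = [ln(92.1132/75.9182) + (0.0144 + 0.5·0.2008²)·4.7629] / (0.2008·√4.7629)
   = [0.193362 + 0.164607] / 0.438227 = 0.816857
d₂ = d₁ − σ√T = 0.816857 − 0.438227 = 0.378630
N(d₁) = 0.792995,  N(d₂) = 0.647519,  e^(−rT) = 0.933713
E₀ = V₀·N(d₁) − D·e^(−rT)·N(d₂)
   = 92.1132·0.792995 − 75.9182·0.933713·0.647519 = 27.145403
B₀ = V₀ − E₀ = 92.1132 − 27.145403 = 64.967797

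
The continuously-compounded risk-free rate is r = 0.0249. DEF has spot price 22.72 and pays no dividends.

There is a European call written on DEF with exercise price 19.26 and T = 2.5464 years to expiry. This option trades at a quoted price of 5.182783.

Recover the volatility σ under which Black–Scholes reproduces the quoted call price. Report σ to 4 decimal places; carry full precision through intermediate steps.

sigma = 0.1621

At σ = 0.1621 the Black–Scholes value reproduces the quote:
σ√T = 0.1621·√2.5464 = 0.258670
d₁ = (ln(S/K) + (r+σ²/2)T) / (σ√T) = (ln(22.72/19.26) + (0.0249+0.1621²/2)·2.5464) / 0.258670 = (0.165215 + 0.096860) / 0.258670 = 1.013165
d₂ = d₁ − σ√T = 1.013165 − 0.258670 = 0.754495
e^{−rT} = 0.938563
N(d₁) = 0.844509,  N(d₂) = 0.774724
V = S·N(d₁) − K·e^{−rT}·N(d₂) = 19.187254 − 14.004472 = 5.182783 (matching the quote); vega is positive throughout, so no other σ reproduces this price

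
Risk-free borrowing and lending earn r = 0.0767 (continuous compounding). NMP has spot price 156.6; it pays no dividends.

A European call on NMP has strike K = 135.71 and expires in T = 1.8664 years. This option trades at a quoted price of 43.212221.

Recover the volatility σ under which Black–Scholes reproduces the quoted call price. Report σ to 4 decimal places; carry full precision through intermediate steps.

sigma = 0.2312

At σ = 0.2312 the Black–Scholes value reproduces the quote:
σ√T = 0.2312·√1.8664 = 0.315857
d₁ = (ln(S/K) + (r+σ²/2)T) / (σ√T) = (ln(156.6/135.71) + (0.0767+0.2312²/2)·1.8664) / 0.315857 = (0.143175 + 0.193036) / 0.315857 = 1.064439
d₂ = d₁ − σ√T = 1.064439 − 0.315857 = 0.748582
e^{−rT} = 0.866622
N(d₁) = 0.856435,  N(d₂) = 0.772945
V = S·N(d₁) − K·e^{−rT}·N(d₂) = 134.117719 − 90.905497 = 43.212221 (the quoted price), and the Black–Scholes price is strictly increasing in σ, so σ is unique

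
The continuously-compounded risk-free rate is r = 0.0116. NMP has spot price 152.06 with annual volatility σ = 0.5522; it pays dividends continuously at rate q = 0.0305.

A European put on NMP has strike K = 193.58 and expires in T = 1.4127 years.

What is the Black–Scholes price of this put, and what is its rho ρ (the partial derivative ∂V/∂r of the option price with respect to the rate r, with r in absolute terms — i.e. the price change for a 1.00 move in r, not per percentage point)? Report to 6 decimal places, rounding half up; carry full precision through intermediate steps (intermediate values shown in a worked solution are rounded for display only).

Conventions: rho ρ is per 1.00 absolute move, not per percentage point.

price = 69.021044
ρ = -206.971912

σ√T = 0.5522·√1.4127 = 0.656329
d₁ = (ln(S/K) + (r−q+σ²/2)T) / (σ√T) = (ln(152.06/193.58) + (0.0116−0.0305+0.5522²/2)·1.4127) / 0.656329 = (-0.241416 + 0.188684) / 0.656329 = -0.080344
d₂ = d₁ − σ√T = -0.080344 − 0.656329 = -0.736673
e^{−rT} = 0.983746
e^{−qT} = 0.957828
N(−d₁) = 0.532018,  N(−d₂) = 0.769339
Put price V = K·e^{−rT}·N(−d₂) − S·e^{−qT}·N(−d₁) = 146.508043 − 77.486999 = 69.021044
ρ = −K·T·e^{−rT}·N(−d₂) = -206.971912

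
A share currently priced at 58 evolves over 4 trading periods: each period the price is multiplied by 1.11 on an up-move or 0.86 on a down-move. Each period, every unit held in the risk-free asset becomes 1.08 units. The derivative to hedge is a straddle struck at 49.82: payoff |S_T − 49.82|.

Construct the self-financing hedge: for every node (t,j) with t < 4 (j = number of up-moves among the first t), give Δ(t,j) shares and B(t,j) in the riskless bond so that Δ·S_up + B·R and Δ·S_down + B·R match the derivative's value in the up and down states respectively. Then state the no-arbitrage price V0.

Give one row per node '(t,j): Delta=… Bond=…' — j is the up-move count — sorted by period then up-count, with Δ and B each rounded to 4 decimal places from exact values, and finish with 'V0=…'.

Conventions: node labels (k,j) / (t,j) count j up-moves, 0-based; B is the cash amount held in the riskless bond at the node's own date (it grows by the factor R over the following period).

Risk-neutral probability p* = (R−d)/(u−d) = (1.08−0.86)/(1.11−0.86) = 0.8800.
At maturity the claim pays: V(4,0)=18.0935, V(4,1)=8.8707, V(4,2)=3.0331, V(4,3)=18.3974, V(4,4)=38.2281
(3,0): S=36.8912. Δ = (V_up−V_dn)/(S_up−S_dn) = (8.8707−18.0935)/(40.9493−31.7265) = -1.0000. V = [p*·8.8707 + (1−p*)·18.0935]/1.08 = 9.2384. B = V − Δ·S = 46.1296.
(3,1): S=47.6154. Δ = (V_up−V_dn)/(S_up−S_dn) = (3.0331−8.8707)/(52.8531−40.9493) = -0.4904. V = [p*·3.0331 + (1−p*)·8.8707]/1.08 = 3.4571. B = V − Δ·S = 26.8074.
(3,2): S=61.4571. Δ = (V_up−V_dn)/(S_up−S_dn) = (18.3974−3.0331)/(68.2174−52.8531) = 1.0000. V = [p*·18.3974 + (1−p*)·3.0331]/1.08 = 15.3275. B = V − Δ·S = -46.1296.
(3,3): S=79.3226. Δ = (V_up−V_dn)/(S_up−S_dn) = (38.2281−18.3974)/(88.0481−68.2174) = 1.0000. V = [p*·38.2281 + (1−p*)·18.3974]/1.08 = 33.1930. B = V − Δ·S = -46.1296.
(2,0): S=42.8968. Δ = (V_up−V_dn)/(S_up−S_dn) = (3.4571−9.2384)/(47.6154−36.8912) = -0.5391. V = [p*·3.4571 + (1−p*)·9.2384]/1.08 = 3.8434. B = V − Δ·S = 26.9685.
(2,1): S=55.3668. Δ = (V_up−V_dn)/(S_up−S_dn) = (15.3275−3.4571)/(61.4571−47.6154) = 0.8576. V = [p*·15.3275 + (1−p*)·3.4571]/1.08 = 12.8732. B = V − Δ·S = -34.6085.
(2,2): S=71.4618. Δ = (V_up−V_dn)/(S_up−S_dn) = (33.1930−15.3275)/(79.3226−61.4571) = 1.0000. V = [p*·33.1930 + (1−p*)·15.3275]/1.08 = 28.7492. B = V − Δ·S = -42.7126.
(1,0): S=49.8800. Δ = (V_up−V_dn)/(S_up−S_dn) = (12.8732−3.8434)/(55.3668−42.8968) = 0.7241. V = [p*·12.8732 + (1−p*)·3.8434]/1.08 = 10.9163. B = V − Δ·S = -25.2030.
(1,1): S=64.3800. Δ = (V_up−V_dn)/(S_up−S_dn) = (28.7492−12.8732)/(71.4618−55.3668) = 0.9864. V = [p*·28.7492 + (1−p*)·12.8732]/1.08 = 24.8556. B = V − Δ·S = -38.6483.
(0,0): S=58.0000. Δ = (V_up−V_dn)/(S_up−S_dn) = (24.8556−10.9163)/(64.3800−49.8800) = 0.9613. V = [p*·24.8556 + (1−p*)·10.9163]/1.08 = 21.4656. B = V − Δ·S = -34.2915.
As a check, the time-0 holding Δ(0,0)·S0 + B(0,0) comes to 21.4656 — exactly V0.

(0,0): Delta=0.9613 Bond=-34.2915
(1,0): Delta=0.7241 Bond=-25.2030
(1,1): Delta=0.9864 Bond=-38.6483
(2,0): Delta=-0.5391 Bond=26.9685
(2,1): Delta=0.8576 Bond=-34.6085
(2,2): Delta=1.0000 Bond=-42.7126
(3,0): Delta=-1.0000 Bond=46.1296
(3,1): Delta=-0.4904 Bond=26.8074
(3,2): Delta=1.0000 Bond=-46.1296
(3,3): Delta=1.0000 Bond=-46.1296
V0=21.4656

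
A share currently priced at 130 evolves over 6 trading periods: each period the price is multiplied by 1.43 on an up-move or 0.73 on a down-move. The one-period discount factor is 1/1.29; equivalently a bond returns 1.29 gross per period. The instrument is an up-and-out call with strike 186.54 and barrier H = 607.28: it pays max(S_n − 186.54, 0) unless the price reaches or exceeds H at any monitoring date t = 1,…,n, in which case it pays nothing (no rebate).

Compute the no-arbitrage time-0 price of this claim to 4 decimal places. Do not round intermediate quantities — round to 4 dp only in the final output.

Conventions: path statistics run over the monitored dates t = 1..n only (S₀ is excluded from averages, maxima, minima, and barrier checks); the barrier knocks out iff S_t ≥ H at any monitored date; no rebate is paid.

price = 32.5881

Set p* = 0.8000 (from d < R < u); the path-dependent value is the discounted p*-expectation over all price paths.
Enumerate all 2^6 = 64 price paths (U = up ×1.43, D = down ×0.73); each path with k up-moves has probability p*^k·(1−p*)^(6−k).
DDDDDD: M=94.9000, payoff=0.0000, prob=0.000064
UDDDDD: M=185.9000, payoff=0.0000, prob=0.000256
DUDDDD: M=135.7070, payoff=0.0000, prob=0.000256
UUDDDD: M=265.8370, payoff=0.0000, prob=0.001024
DDUDDD: M=99.0661, payoff=0.0000, prob=0.000256
UDUDDD: M=194.0610, payoff=0.0000, prob=0.001024
DUUDDD: M=194.0610, payoff=0.0000, prob=0.001024
UUUDDD: M=380.1469, payoff=0.0000, prob=0.004096
DDDUDD: M=94.9000, payoff=0.0000, prob=0.000256
UDDUDD: M=185.9000, payoff=0.0000, prob=0.001024
DUDUDD: M=141.6645, payoff=0.0000, prob=0.001024
UUDUDD: M=277.5072, payoff=0.0000, prob=0.004096
DDUUDD: M=141.6645, payoff=0.0000, prob=0.001024
UDUUDD: M=277.5072, payoff=0.0000, prob=0.004096
DUUUDD: M=277.5072, payoff=0.0000, prob=0.004096
UUUUDD: M=543.6101, payoff=103.1498, prob=0.016384
DDDDUD: M=94.9000, payoff=0.0000, prob=0.000256
UDDDUD: M=185.9000, payoff=0.0000, prob=0.001024
DUDDUD: M=135.7070, payoff=0.0000, prob=0.001024
UUDDUD: M=265.8370, payoff=0.0000, prob=0.004096
DDUDUD: M=103.4151, payoff=0.0000, prob=0.001024
UDUDUD: M=202.5803, payoff=0.0000, prob=0.004096
DUUDUD: M=202.5803, payoff=0.0000, prob=0.004096
UUUDUD: M=396.8354, payoff=103.1498, prob=0.016384
DDDUUD: M=103.4151, payoff=0.0000, prob=0.001024
UDDUUD: M=202.5803, payoff=0.0000, prob=0.004096
DUDUUD: M=202.5803, payoff=0.0000, prob=0.004096
UUDUUD: M=396.8354, payoff=103.1498, prob=0.016384
DDUUUD: M=202.5803, payoff=0.0000, prob=0.004096
UDUUUD: M=396.8354, payoff=103.1498, prob=0.016384
DUUUUD: M=396.8354, payoff=103.1498, prob=0.016384
UUUUUD: M=777.3624, payoff=0.0000, prob=0.065536
DDDDDU: M=94.9000, payoff=0.0000, prob=0.000256
UDDDDU: M=185.9000, payoff=0.0000, prob=0.001024
DUDDDU: M=135.7070, payoff=0.0000, prob=0.001024
UUDDDU: M=265.8370, payoff=0.0000, prob=0.004096
DDUDDU: M=99.0661, payoff=0.0000, prob=0.001024
UDUDDU: M=194.0610, payoff=0.0000, prob=0.004096
DUUDDU: M=194.0610, payoff=0.0000, prob=0.004096
UUUDDU: M=380.1469, payoff=103.1498, prob=0.016384
DDDUDU: M=94.9000, payoff=0.0000, prob=0.001024
UDDUDU: M=185.9000, payoff=0.0000, prob=0.004096
DUDUDU: M=147.8836, payoff=0.0000, prob=0.004096
UUDUDU: M=289.6898, payoff=103.1498, prob=0.016384
DDUUDU: M=147.8836, payoff=0.0000, prob=0.004096
UDUUDU: M=289.6898, payoff=103.1498, prob=0.016384
DUUUDU: M=289.6898, payoff=103.1498, prob=0.016384
UUUUDU: M=567.4746, payoff=380.9346, prob=0.065536
DDDDUU: M=94.9000, payoff=0.0000, prob=0.001024
UDDDUU: M=185.9000, payoff=0.0000, prob=0.004096
DUDDUU: M=147.8836, payoff=0.0000, prob=0.004096
UUDDUU: M=289.6898, payoff=103.1498, prob=0.016384
DDUDUU: M=147.8836, payoff=0.0000, prob=0.004096
UDUDUU: M=289.6898, payoff=103.1498, prob=0.016384
DUUDUU: M=289.6898, payoff=103.1498, prob=0.016384
UUUDUU: M=567.4746, payoff=380.9346, prob=0.065536
DDDUUU: M=147.8836, payoff=0.0000, prob=0.004096
UDDUUU: M=289.6898, payoff=103.1498, prob=0.016384
DUDUUU: M=289.6898, payoff=103.1498, prob=0.016384
UUDUUU: M=567.4746, payoff=380.9346, prob=0.065536
DDUUUU: M=289.6898, payoff=103.1498, prob=0.016384
UDUUUU: M=567.4746, payoff=380.9346, prob=0.065536
DUUUUU: M=567.4746, payoff=380.9346, prob=0.065536
UUUUUU: M=1111.6283, payoff=0.0000, prob=0.262144
Price = Σ prob·payoff / R^6 = 150.174736 / 4.608274 = 32.5881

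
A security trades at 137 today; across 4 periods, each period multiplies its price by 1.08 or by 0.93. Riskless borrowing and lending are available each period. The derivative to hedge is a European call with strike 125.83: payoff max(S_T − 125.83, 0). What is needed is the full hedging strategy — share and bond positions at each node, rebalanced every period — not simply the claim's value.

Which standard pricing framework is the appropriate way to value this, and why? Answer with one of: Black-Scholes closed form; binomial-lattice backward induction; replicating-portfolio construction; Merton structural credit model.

framework: replicating-portfolio construction

Key observation: a price alone would not answer the question — the per-node share/bond construction on the spot-137, 1.08/0.93 tree is required, and only the replicating-portfolio method yields it.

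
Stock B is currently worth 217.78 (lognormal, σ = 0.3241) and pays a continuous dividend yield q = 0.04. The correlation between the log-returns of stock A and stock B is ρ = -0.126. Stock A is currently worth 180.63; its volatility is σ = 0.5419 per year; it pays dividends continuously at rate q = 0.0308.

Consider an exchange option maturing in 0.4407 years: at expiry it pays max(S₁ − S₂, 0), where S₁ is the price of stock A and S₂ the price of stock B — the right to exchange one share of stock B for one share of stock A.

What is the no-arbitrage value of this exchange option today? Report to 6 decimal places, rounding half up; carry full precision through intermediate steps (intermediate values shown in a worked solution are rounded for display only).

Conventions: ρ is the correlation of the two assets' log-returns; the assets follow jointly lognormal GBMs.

exchange price = 19.235527

σ_eff = √(σ₁² + σ₂² − 2ρσ₁σ₂) = √(0.5419² + 0.3241² − 2·-0.126·0.5419·0.3241) = 0.665549
d₁ = (ln(S₁/S₂) + (q₂ − q₁ + σ_eff²/2)T) / (σ_eff√T) = (ln(180.63/217.78) + (0.04 − 0.0308 + 0.221478)·0.4407) / 0.441826 = -0.193232
d₂ = d₁ − σ_eff√T = -0.193232 − 0.441826 = -0.635058
N(d₁) = 0.423389,  N(d₂) = 0.262695
V = S₁·e^{−q₁T}·N(d₁) − S₂·e^{−q₂T}·N(d₂) = 75.445628 − 56.210101 = 19.235527
Key observation: pricing in stock B-units makes this a unit-strike call on the ratio S₁/S₂ — the risk-free rate cancels and cannot affect the value.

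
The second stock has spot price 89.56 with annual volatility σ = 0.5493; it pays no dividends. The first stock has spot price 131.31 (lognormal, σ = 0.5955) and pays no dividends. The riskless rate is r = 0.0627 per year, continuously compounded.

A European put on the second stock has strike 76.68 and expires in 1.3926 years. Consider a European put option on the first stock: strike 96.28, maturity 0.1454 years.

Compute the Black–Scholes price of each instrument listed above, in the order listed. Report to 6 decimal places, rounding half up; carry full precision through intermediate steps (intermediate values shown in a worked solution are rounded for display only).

[the second stock put K=76.68]
σ√T = 0.5493·√1.3926 = 0.648221
d₁ = (ln(S/K) + (r+σ²/2)T) / (σ√T) = (ln(89.56/76.68) + (0.0627+0.5493²/2)·1.3926) / 0.648221 = (0.155268 + 0.297411) / 0.648221 = 0.698341
d₂ = d₁ − σ√T = 0.698341 − 0.648221 = 0.050120
e^{−rT} = 0.916387
N(−d₁) = 0.242482,  N(−d₂) = 0.480013
price = K·e^{−rT}·N(−d₂) − S·N(−d₁) = 33.729857 − 21.716693 = 12.013164
[the first stock put K=96.28]
σ√T = 0.5955·√0.1454 = 0.227072
d₁ = (ln(S/K) + (r+σ²/2)T) / (σ√T) = (ln(131.31/96.28) + (0.0627+0.5955²/2)·0.1454) / 0.227072 = (0.310300 + 0.034897) / 0.227072 = 1.520212
d₂ = d₁ − σ√T = 1.520212 − 0.227072 = 1.293139
e^{−rT} = 0.990925
N(−d₁) = 0.064229,  N(−d₂) = 0.097981
price = K·e^{−rT}·N(−d₂) − S·N(−d₁) = 9.348039 − 8.433897 = 0.914143

price(the second stock put K=76.68) = 12.013164
price(the first stock put K=96.28) = 0.914143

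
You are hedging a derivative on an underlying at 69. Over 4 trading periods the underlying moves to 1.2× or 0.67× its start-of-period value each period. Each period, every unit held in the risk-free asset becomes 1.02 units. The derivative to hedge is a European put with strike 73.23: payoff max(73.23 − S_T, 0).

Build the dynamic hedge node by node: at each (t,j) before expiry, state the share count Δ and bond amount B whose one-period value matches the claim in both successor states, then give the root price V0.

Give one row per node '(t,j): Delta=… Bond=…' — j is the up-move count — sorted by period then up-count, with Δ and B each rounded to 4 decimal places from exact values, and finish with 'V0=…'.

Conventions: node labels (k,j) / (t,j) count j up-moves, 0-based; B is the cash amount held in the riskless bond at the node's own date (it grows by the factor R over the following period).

Risk-neutral probability p* = (R−d)/(u−d) = (1.02−0.67)/(1.2−0.67) = 0.6604.
Expiry values: V(4,0)=59.3257, V(4,1)=48.3268, V(4,2)=28.6273, V(4,3)=0.0000, V(4,4)=0.0000
(3,0): S=20.7526. Δ = (V_up−V_dn)/(S_up−S_dn) = (48.3268−59.3257)/(24.9032−13.9043) = -1.0000. V = [p*·48.3268 + (1−p*)·59.3257]/1.02 = 51.0415. B = V − Δ·S = 71.7941.
(3,1): S=37.1689. Δ = (V_up−V_dn)/(S_up−S_dn) = (28.6273−48.3268)/(44.6027−24.9032) = -1.0000. V = [p*·28.6273 + (1−p*)·48.3268]/1.02 = 34.6252. B = V − Δ·S = 71.7941.
(3,2): S=66.5712. Δ = (V_up−V_dn)/(S_up−S_dn) = (0.0000−28.6273)/(79.8854−44.6027) = -0.8114. V = [p*·0.0000 + (1−p*)·28.6273]/1.02 = 9.5318. B = V − Δ·S = 63.5456.
(3,3): S=119.2320. Δ = (V_up−V_dn)/(S_up−S_dn) = (0.0000−0.0000)/(143.0784−79.8854) = 0.0000. V = [p*·0.0000 + (1−p*)·0.0000]/1.02 = 0.0000. B = V − Δ·S = 0.0000.
(2,0): S=30.9741. Δ = (V_up−V_dn)/(S_up−S_dn) = (34.6252−51.0415)/(37.1689−20.7526) = -1.0000. V = [p*·34.6252 + (1−p*)·51.0415]/1.02 = 39.4123. B = V − Δ·S = 70.3864.
(2,1): S=55.4760. Δ = (V_up−V_dn)/(S_up−S_dn) = (9.5318−34.6252)/(66.5712−37.1689) = -0.8534. V = [p*·9.5318 + (1−p*)·34.6252]/1.02 = 17.7001. B = V − Δ·S = 65.0461.
(2,2): S=99.3600. Δ = (V_up−V_dn)/(S_up−S_dn) = (0.0000−9.5318)/(119.2320−66.5712) = -0.1810. V = [p*·0.0000 + (1−p*)·9.5318]/1.02 = 3.1738. B = V − Δ·S = 21.1584.
(1,0): S=46.2300. Δ = (V_up−V_dn)/(S_up−S_dn) = (17.7001−39.4123)/(55.4760−30.9741) = -0.8861. V = [p*·17.7001 + (1−p*)·39.4123]/1.02 = 24.5824. B = V − Δ·S = 65.5488.
(1,1): S=82.8000. Δ = (V_up−V_dn)/(S_up−S_dn) = (3.1738−17.7001)/(99.3600−55.4760) = -0.3310. V = [p*·3.1738 + (1−p*)·17.7001]/1.02 = 7.9483. B = V − Δ·S = 35.3565.
(0,0): S=69.0000. Δ = (V_up−V_dn)/(S_up−S_dn) = (7.9483−24.5824)/(82.8000−46.2300) = -0.4549. V = [p*·7.9483 + (1−p*)·24.5824]/1.02 = 13.3310. B = V − Δ·S = 44.7162.
As a check, the time-0 holding Δ(0,0)·S0 + B(0,0) comes to 13.3310 — exactly V0.

(0,0): Delta=-0.4549 Bond=44.7162
(1,0): Delta=-0.8861 Bond=65.5488
(1,1): Delta=-0.3310 Bond=35.3565
(2,0): Delta=-1.0000 Bond=70.3864
(2,1): Delta=-0.8534 Bond=65.0461
(2,2): Delta=-0.1810 Bond=21.1584
(3,0): Delta=-1.0000 Bond=71.7941
(3,1): Delta=-1.0000 Bond=71.7941
(3,2): Delta=-0.8114 Bond=63.5456
(3,3): Delta=0.0000 Bond=0.0000
V0=13.3310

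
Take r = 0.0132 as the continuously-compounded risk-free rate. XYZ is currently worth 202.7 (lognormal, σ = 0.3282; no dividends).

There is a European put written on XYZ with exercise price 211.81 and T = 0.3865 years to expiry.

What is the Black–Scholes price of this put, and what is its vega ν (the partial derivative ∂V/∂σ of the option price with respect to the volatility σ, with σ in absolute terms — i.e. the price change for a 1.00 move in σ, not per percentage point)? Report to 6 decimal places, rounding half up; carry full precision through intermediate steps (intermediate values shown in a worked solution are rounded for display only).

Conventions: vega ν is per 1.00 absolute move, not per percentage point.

price = 21.116215
ν = 50.077218

σ√T = 0.3282·√0.3865 = 0.204039
d₁ = (ln(S/K) + (r+σ²/2)T) / (σ√T) = (ln(202.7/211.81) + (0.0132+0.3282²/2)·0.3865) / 0.204039 = (-0.043963 + 0.025918) / 0.204039 = -0.088438
d₂ = d₁ − σ√T = -0.088438 − 0.204039 = -0.292477
e^{−rT} = 0.994911
N(−d₁) = 0.535236,  N(−d₂) = 0.615039
Put price V = K·e^{−rT}·N(−d₂) − S·N(−d₁) = 129.608502 − 108.492287 = 21.116215
φ(d₁) = (1/√(2π))·e^{−d₁²/2} = 0.397385
ν = S·φ(d₁)·√T = 50.077218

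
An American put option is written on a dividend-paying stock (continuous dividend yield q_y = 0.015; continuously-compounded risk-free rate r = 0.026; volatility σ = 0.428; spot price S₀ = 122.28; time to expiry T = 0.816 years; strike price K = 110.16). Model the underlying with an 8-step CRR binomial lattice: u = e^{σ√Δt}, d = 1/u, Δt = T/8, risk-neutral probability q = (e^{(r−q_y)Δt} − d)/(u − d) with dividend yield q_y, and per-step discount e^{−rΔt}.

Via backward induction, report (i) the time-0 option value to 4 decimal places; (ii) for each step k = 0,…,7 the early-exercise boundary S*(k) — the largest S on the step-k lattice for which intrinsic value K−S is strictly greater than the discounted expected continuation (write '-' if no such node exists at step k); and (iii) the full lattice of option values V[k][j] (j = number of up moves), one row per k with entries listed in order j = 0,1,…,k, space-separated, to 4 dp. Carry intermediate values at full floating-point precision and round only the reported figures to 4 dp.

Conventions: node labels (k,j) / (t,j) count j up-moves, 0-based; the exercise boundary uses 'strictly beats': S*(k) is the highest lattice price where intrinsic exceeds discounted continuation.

price = 12.3047
boundary = - - - - - 61.7351 70.7777 81.1449
tree:
12.3047
17.2802 6.7629
23.5897 10.2621 2.8549
31.1647 15.1801 4.7736 0.7071
39.6590 21.7610 7.8442 1.3376 0.0000
48.4249 29.9972 12.5953 2.5303 0.0000 0.0000
56.3123 39.3823 19.5823 4.7867 0.0000 0.0000 0.0000
63.1919 48.4249 29.0151 9.0550 0.0000 0.0000 0.0000 0.0000
69.1926 56.3123 39.3823 17.1293 0.0000 0.0000 0.0000 0.0000 0.0000

Δt=0.10200  u=1.14648  d=0.87224  q=0.46997  discount=0.99735
step 8 (expiry): payoffs max(K−S,0) = 69.1926 56.3123 39.3823 17.1293 0.0000 0.0000 0.0000 0.0000 0.0000
step 7: (k=7,j=0): S=46.9681, K−S=63.1919, hold=62.9720 ⇒ V=63.1919 exercise | (k=7,j=1): S=61.7351, K−S=48.4249, hold=48.2275 ⇒ V=48.4249 exercise | (k=7,j=2): S=81.1449, K−S=29.0151, hold=28.8474 ⇒ V=29.0151 exercise | (k=7,j=3): S=106.6573, K−S=3.5027, hold=9.0550 ⇒ V=9.0550 continue | (k=7,j=4): S=140.1910, K−S=0.0000, hold=0.0000 ⇒ V=0.0000 continue | (k=7,j=5): S=184.2678, K−S=0.0000, hold=0.0000 ⇒ V=0.0000 continue | (k=7,j=6): S=242.2026, K−S=0.0000, hold=0.0000 ⇒ V=0.0000 continue | (k=7,j=7): S=318.3525, K−S=0.0000, hold=0.0000 ⇒ V=0.0000 continue  boundary S*=81.1449
step 6: (k=6,j=0): S=53.8477, K−S=56.3123, hold=56.1028 ⇒ V=56.3123 exercise | (k=6,j=1): S=70.7777, K−S=39.3823, hold=39.1987 ⇒ V=39.3823 exercise | (k=6,j=2): S=93.0307, K−S=17.1293, hold=19.5823 ⇒ V=19.5823 continue | (k=6,j=3): S=122.2800, K−S=0.0000, hold=4.7867 ⇒ V=4.7867 continue | (k=6,j=4): S=160.7255, K−S=0.0000, hold=0.0000 ⇒ V=0.0000 continue | (k=6,j=5): S=211.2585, K−S=0.0000, hold=0.0000 ⇒ V=0.0000 continue | (k=6,j=6): S=277.6793, K−S=0.0000, hold=0.0000 ⇒ V=0.0000 continue  boundary S*=70.7777
step 5: (k=5,j=0): S=61.7351, K−S=48.4249, hold=48.2275 ⇒ V=48.4249 exercise | (k=5,j=1): S=81.1449, K−S=29.0151, hold=29.9972 ⇒ V=29.9972 continue | (k=5,j=2): S=106.6573, K−S=3.5027, hold=12.5953 ⇒ V=12.5953 continue | (k=5,j=3): S=140.1910, K−S=0.0000, hold=2.5303 ⇒ V=2.5303 continue | (k=5,j=4): S=184.2678, K−S=0.0000, hold=0.0000 ⇒ V=0.0000 continue | (k=5,j=5): S=242.2026, K−S=0.0000, hold=0.0000 ⇒ V=0.0000 continue  boundary S*=61.7351
step 4: (k=4,j=0): S=70.7777, K−S=39.3823, hold=39.6590 ⇒ V=39.6590 continue | (k=4,j=1): S=93.0307, K−S=17.1293, hold=21.7610 ⇒ V=21.7610 continue | (k=4,j=2): S=122.2800, K−S=0.0000, hold=7.8442 ⇒ V=7.8442 continue | (k=4,j=3): S=160.7255, K−S=0.0000, hold=1.3376 ⇒ V=1.3376 continue | (k=4,j=4): S=211.2585, K−S=0.0000, hold=0.0000 ⇒ V=0.0000 continue  boundary S*=-
step 3: (k=3,j=0): S=81.1449, K−S=29.0151, hold=31.1647 ⇒ V=31.1647 continue | (k=3,j=1): S=106.6573, K−S=3.5027, hold=15.1801 ⇒ V=15.1801 continue | (k=3,j=2): S=140.1910, K−S=0.0000, hold=4.7736 ⇒ V=4.7736 continue | (k=3,j=3): S=184.2678, K−S=0.0000, hold=0.7071 ⇒ V=0.7071 continue  boundary S*=-
step 2: (k=2,j=0): S=93.0307, K−S=17.1293, hold=23.5897 ⇒ V=23.5897 continue | (k=2,j=1): S=122.2800, K−S=0.0000, hold=10.2621 ⇒ V=10.2621 continue | (k=2,j=2): S=160.7255, K−S=0.0000, hold=2.8549 ⇒ V=2.8549 continue  boundary S*=-
step 1: (k=1,j=0): S=106.6573, K−S=3.5027, hold=17.2802 ⇒ V=17.2802 continue | (k=1,j=1): S=140.1910, K−S=0.0000, hold=6.7629 ⇒ V=6.7629 continue  boundary S*=-
step 0: (k=0,j=0): S=122.2800, K−S=0.0000, hold=12.3047 ⇒ V=12.3047 continue  boundary S*=-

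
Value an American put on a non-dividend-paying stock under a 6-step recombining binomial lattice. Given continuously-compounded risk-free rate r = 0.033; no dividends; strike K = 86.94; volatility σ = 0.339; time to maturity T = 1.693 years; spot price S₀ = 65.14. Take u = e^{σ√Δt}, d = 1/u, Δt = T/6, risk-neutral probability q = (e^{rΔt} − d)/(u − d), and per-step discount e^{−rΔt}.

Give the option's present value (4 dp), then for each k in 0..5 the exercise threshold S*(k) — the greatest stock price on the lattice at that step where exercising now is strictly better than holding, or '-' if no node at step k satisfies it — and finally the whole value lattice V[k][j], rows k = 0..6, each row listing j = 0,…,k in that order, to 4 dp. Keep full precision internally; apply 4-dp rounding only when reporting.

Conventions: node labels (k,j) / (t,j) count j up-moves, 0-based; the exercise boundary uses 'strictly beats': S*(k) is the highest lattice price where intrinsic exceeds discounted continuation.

price = 24.4431
boundary = - 54.4054 45.4399 54.4054 45.4399 54.4054
tree:
24.4431
32.5346 16.1858
41.5001 23.4483 8.6624
48.9883 32.5346 14.0978 2.9647
55.2424 41.5001 22.0726 5.7651 0.0000
60.4659 48.9883 32.5346 11.2107 0.0000 0.0000
64.8287 55.2424 41.5001 21.8000 0.0000 0.0000 0.0000

Δt=0.28217, u=1.19731, d=0.83521, q=0.48094, disc=e^(-rΔt)=0.99073
k=6 terminal: V=max(K-S,0) → 64.8287 55.2424 41.5001 21.8000 0.0000 0.0000 0.0000
k=5: j=0 S=26.4741 intr=60.4659 cont=59.6601 V=60.4659[EX]; j=1 S=37.9517 intr=48.9883 cont=48.1825 V=48.9883[EX]; j=2 S=54.4054 intr=32.5346 cont=31.7288 V=32.5346[EX]; j=3 S=77.9926 intr=8.9474 cont=11.2107 V=11.2107[hold]; j=4 S=111.8057 intr=0.0000 cont=0.0000 V=0.0000[hold]; j=5 S=160.2784 intr=0.0000 cont=0.0000 V=0.0000[hold]  S*(5)=54.4054
k=4: j=0 S=31.6976 intr=55.2424 cont=54.4366 V=55.2424[EX]; j=1 S=45.4399 intr=41.5001 cont=40.6944 V=41.5001[EX]; j=2 S=65.1400 intr=21.8000 cont=22.0726 V=22.0726[hold]; j=3 S=93.3810 intr=0.0000 cont=5.7651 V=5.7651[hold]; j=4 S=133.8657 intr=0.0000 cont=0.0000 V=0.0000[hold]  S*(4)=45.4399
k=3: j=0 S=37.9517 intr=48.9883 cont=48.1825 V=48.9883[EX]; j=1 S=54.4054 intr=32.5346 cont=31.8587 V=32.5346[EX]; j=2 S=77.9926 intr=8.9474 cont=14.0978 V=14.0978[hold]; j=3 S=111.8057 intr=0.0000 cont=2.9647 V=2.9647[hold]  S*(3)=54.4054
k=2: j=0 S=45.4399 intr=41.5001 cont=40.6944 V=41.5001[EX]; j=1 S=65.1400 intr=21.8000 cont=23.4483 V=23.4483[hold]; j=2 S=93.3810 intr=0.0000 cont=8.6624 V=8.6624[hold]  S*(2)=45.4399
k=1: j=0 S=54.4054 intr=32.5346 cont=32.5141 V=32.5346[EX]; j=1 S=77.9926 intr=8.9474 cont=16.1858 V=16.1858[hold]  S*(1)=54.4054
k=0: j=0 S=65.1400 intr=21.8000 cont=24.4431 V=24.4431[hold]  S*(0)=-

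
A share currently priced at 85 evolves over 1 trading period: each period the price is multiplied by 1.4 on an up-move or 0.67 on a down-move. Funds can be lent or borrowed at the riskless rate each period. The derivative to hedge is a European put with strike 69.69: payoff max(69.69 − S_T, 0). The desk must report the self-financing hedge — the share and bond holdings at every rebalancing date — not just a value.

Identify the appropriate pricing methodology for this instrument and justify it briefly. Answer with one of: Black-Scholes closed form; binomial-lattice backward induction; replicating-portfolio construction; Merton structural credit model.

framework: replicating-portfolio construction

Key observation: the mandate to exhibit the hedge at every date and state singles out the replicating-portfolio construction on the 1-period tree with factors 1.4 and 0.67 from 85.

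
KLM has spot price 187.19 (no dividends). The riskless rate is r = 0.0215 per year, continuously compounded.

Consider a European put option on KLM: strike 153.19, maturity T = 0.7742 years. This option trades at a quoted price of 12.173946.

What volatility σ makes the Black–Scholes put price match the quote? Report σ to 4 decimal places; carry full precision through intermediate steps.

At σ = 0.4522 the Black–Scholes value reproduces the quote:
σ√T = 0.4522·√0.7742 = 0.397885
d₁ = (ln(S/K) + (r+σ²/2)T) / (σ√T) = (ln(187.19/153.19) + (0.0215+0.4522²/2)·0.7742) / 0.397885 = (0.200445 + 0.095801) / 0.397885 = 0.744554
d₂ = d₁ − σ√T = 0.744554 − 0.397885 = 0.346669
e^{−rT} = 0.983492
N(−d₁) = 0.228271,  N(−d₂) = 0.364420
V = K·e^{−rT}·N(−d₂) − S·N(−d₁) = 54.903941 − 42.729996 = 12.173946 (equal to the quote); since ∂V/∂σ > 0 for all σ, the implied volatility is unique

sigma = 0.4522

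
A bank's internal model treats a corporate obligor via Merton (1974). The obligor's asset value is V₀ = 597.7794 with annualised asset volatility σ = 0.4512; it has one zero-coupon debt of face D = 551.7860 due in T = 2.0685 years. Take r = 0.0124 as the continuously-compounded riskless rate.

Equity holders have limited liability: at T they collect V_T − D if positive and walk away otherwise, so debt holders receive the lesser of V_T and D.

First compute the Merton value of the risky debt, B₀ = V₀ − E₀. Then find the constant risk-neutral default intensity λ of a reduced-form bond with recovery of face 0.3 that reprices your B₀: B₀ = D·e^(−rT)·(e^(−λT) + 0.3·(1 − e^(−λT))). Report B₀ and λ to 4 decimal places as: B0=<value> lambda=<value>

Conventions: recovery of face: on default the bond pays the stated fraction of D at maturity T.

With assets at 597.7794 and a single debt payment of 551.7860 at 2.0685 years:
d₁ = [ln(V₀/D) + (r + σ²/2)T] / (σ√T)
   = [ln(597.7794/551.7860) + (0.0124 + 0.5·0.4512²)·2.0685] / (0.4512·√2.0685)
   = [0.080061 + 0.236204] / 0.648929 = 0.487365
d₂ = d₁ − σ√T = 0.487365 − 0.648929 = -0.161564
N(d₁) = 0.687000,  N(d₂) = 0.435825,  e^(−rT) = 0.974677
E₀ = V₀·N(d₁) − D·e^(−rT)·N(d₂)
   = 597.7794·0.687000 − 551.7860·0.974677·0.435825 = 176.282304
B₀ = V₀ − E₀ = 597.7794 − 176.282304 = 421.497096
e^(−λT) = (B₀·e^(rT)/D − 0.3)/(1 − 0.3) = (421.4971·1.025981/551.7860 − 0.3)/0.7 = 0.69103470
λ = −ln(0.69103470)/2.0685 = 0.178663

B0=421.4971 lambda=0.1787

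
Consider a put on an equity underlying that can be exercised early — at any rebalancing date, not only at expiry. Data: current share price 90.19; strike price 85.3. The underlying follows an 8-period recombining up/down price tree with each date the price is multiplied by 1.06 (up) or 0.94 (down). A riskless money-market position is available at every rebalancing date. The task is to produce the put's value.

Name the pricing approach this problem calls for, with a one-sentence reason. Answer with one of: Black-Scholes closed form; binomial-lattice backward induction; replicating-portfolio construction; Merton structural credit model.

Key observation: an American put (K = 85.3, S₀ = 90.19) on a 8-date tree has no closed form — the optimal stopping decision is embedded and must be resolved recursively from expiry.

framework: binomial-lattice backward induction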